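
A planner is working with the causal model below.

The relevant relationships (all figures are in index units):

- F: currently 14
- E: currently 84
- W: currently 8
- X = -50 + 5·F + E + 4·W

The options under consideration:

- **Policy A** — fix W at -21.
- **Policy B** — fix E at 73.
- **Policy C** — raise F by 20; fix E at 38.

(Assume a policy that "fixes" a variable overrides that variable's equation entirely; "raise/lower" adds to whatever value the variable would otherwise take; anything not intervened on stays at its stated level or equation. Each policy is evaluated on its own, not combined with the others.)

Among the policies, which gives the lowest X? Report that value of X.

Policy A (W := -21):
  F = 14
  E = 84
  W = -21
  X = -50 + 5·14 + 84 + 4·(-21) = 20
Policy B (E := 73):
  F = 14
  E = 73
  W = 8
  X = -50 + 5·14 + 73 + 4·8 = 125
Policy C (F + 20, E := 38):
  F = 14 + 20 = 34
  E = 38
  W = 8
  X = -50 + 5·34 + 38 + 4·8 = 190
Comparing — Policy A: X=20, Policy B: X=125, Policy C: X=190. Lowest is 20 (Policy A).

20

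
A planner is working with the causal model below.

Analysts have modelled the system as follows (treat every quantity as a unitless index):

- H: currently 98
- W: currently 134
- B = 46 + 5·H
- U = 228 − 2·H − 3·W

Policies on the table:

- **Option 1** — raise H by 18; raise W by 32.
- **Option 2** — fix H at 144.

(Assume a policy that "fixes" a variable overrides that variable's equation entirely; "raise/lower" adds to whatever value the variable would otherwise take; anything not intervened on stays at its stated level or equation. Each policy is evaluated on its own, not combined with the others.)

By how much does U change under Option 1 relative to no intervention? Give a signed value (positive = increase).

Baseline:
  H = 98
  W = 134
  U = 228 − 2·98 − 3·134 = -370
Option 1 (H + 18, W + 32):
  H = 98 + 18 = 116
  W = 134 + 32 = 166
  U = 228 − 2·116 − 3·166 = -502
Change in U: -502 − (-370) = -132

-132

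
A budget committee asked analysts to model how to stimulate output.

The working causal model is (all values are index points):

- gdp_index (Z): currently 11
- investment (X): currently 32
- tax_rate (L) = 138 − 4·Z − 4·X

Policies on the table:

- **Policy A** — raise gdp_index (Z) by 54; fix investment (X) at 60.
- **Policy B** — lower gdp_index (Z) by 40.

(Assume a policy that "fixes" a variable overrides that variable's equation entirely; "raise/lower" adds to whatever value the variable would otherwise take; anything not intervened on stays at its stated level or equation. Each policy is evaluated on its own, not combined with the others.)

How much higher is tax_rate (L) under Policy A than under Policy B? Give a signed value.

Policy A (Z + 54, X := 60):
  Z = 11 + 54 = 65
  X = 60
  L = 138 − 4·65 − 4·60 = -362
Policy B (Z − 40):
  Z = 11 − 40 = -29
  X = 32
  L = 138 − 4·(-29) − 4·32 = 126
L: -362 − 126 = -488

-488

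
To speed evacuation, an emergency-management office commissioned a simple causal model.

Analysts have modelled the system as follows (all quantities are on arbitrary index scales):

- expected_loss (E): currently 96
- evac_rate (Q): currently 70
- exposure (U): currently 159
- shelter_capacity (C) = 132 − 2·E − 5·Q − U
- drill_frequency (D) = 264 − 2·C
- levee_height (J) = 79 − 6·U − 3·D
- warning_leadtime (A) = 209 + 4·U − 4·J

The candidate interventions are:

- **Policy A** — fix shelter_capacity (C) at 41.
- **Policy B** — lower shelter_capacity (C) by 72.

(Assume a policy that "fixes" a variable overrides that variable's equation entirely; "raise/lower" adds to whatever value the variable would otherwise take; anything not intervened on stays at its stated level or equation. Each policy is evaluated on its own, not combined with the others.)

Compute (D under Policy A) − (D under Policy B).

Policy A (C := 41):
  E = 96
  Q = 70
  U = 159
  C = 41
  D = 264 − 2·41 = 182
Policy B (C − 72):
  E = 96
  Q = 70
  U = 159
  C = 132 − 2·96 − 5·70 − 159 (−72 from intervention) = -641
  D = 264 − 2·(-641) = 1546
D: 182 − 1546 = -1364

-1364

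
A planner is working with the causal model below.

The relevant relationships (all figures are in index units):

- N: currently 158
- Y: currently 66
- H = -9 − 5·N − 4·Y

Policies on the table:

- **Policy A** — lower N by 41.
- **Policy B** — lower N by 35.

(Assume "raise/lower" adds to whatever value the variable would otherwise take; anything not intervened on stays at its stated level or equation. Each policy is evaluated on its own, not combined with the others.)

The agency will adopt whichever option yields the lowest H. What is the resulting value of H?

Policy A (N − 41):
  N = 158 − 41 = 117
  Y = 66
  H = -9 − 5·117 − 4·66 = -858
Policy B (N − 35):
  N = 158 − 35 = 123
  Y = 66
  H = -9 − 5·123 − 4·66 = -888
Comparing — Policy A: H=-858, Policy B: H=-888. Lowest is -888 (Policy B).

-888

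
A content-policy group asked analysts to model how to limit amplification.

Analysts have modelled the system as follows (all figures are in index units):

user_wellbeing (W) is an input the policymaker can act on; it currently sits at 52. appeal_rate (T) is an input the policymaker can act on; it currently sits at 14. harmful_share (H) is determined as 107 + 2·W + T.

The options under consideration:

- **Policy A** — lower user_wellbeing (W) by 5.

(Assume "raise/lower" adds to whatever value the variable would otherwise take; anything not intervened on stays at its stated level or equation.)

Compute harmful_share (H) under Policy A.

215

Policy A (W − 5):
  W = 52 − 5 = 47
  T = 14
  H = 107 + 2·47 + 14 = 215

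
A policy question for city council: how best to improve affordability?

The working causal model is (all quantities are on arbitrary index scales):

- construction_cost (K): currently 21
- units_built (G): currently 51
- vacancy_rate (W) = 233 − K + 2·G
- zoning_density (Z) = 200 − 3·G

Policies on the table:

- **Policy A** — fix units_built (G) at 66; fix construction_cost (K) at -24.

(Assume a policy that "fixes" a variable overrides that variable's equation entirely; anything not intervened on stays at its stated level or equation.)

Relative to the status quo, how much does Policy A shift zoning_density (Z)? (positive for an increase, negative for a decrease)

Baseline:
  G = 51
  Z = 200 − 3·51 = 47
Policy A (G := 66, K := -24):
  G = 66
  Z = 200 − 3·66 = 2
Change in Z: 2 − 47 = -45

-45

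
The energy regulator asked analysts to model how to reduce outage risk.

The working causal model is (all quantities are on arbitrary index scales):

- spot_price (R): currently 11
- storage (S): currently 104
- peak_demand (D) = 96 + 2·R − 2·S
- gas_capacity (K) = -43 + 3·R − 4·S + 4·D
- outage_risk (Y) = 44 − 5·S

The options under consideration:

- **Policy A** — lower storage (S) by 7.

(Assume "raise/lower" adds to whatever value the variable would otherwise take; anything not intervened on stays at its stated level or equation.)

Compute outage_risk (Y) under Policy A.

Policy A (S − 7):
  S = 104 − 7 = 97
  Y = 44 − 5·97 = -441

-441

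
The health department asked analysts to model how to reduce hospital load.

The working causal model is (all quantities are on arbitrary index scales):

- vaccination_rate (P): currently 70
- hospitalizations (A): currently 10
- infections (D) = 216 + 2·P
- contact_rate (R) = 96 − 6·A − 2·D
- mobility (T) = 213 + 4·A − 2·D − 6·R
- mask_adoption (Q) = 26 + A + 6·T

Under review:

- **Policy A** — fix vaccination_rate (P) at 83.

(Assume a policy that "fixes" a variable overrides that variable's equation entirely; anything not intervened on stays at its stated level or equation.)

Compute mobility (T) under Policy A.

Policy A (P := 83):
  P = 83
  A = 10
  D = 216 + 2·83 = 382
  R = 96 − 6·10 − 2·382 = -728
  T = 213 + 4·10 − 2·382 − 6·(-728) = 3857

3857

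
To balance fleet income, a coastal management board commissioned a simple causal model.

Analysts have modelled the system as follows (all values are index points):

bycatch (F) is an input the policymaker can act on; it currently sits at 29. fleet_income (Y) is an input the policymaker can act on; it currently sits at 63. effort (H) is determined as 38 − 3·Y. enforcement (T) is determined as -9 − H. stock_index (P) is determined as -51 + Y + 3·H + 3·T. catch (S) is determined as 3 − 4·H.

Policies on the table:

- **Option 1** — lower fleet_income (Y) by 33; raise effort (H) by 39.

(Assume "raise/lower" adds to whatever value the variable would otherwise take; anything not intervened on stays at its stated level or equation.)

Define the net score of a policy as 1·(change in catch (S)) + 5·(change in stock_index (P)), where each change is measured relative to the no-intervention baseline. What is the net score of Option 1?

Baseline:
  Y = 63
  H = 38 − 3·63 = -151
  T = -9 − (-151) = 142
  P = -51 + 63 + 3·(-151) + 3·142 = -15
  S = 3 − 4·(-151) = 607
Option 1 (Y − 33, H + 39):
  Y = 63 − 33 = 30
  H = 38 − 3·30 (+39 from intervention) = -13
  T = -9 − (-13) = 4
  P = -51 + 30 + 3·(-13) + 3·4 = -48
  S = 3 − 4·(-13) = 55
ΔS = 55 − 607 = -552; ΔP = -48 − (-15) = -33
Score = 1·(-552) + 5·(-33) = -717

-717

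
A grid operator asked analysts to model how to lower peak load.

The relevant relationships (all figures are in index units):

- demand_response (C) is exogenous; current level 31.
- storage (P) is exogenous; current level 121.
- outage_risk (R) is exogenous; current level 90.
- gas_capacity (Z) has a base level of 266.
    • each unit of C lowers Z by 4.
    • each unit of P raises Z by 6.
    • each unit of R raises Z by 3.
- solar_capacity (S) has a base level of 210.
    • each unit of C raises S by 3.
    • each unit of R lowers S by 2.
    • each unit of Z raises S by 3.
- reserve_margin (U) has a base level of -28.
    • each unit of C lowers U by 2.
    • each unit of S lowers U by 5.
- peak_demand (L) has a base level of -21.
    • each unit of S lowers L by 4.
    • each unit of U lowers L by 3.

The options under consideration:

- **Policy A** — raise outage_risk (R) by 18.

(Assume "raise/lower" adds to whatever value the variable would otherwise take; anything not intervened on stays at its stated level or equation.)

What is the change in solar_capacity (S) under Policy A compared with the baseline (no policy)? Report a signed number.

Baseline:
  C = 31
  P = 121
  R = 90
  Z = 266 − 4·31 + 6·121 + 3·90 = 1138
  S = 210 + 3·31 − 2·90 + 3·1138 = 3537
Policy A (R + 18):
  C = 31
  P = 121
  R = 90 + 18 = 108
  Z = 266 − 4·31 + 6·121 + 3·108 = 1192
  S = 210 + 3·31 − 2·108 + 3·1192 = 3663
Change in S: 3663 − 3537 = 126

126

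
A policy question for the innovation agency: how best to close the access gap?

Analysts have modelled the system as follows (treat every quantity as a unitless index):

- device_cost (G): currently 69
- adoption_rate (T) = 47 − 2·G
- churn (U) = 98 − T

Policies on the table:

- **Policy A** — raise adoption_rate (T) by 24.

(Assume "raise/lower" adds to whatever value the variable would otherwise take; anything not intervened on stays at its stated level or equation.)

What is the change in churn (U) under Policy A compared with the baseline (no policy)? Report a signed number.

-24

Baseline:
  G = 69
  T = 47 − 2·69 = -91
  U = 98 − (-91) = 189
Policy A (T + 24):
  G = 69
  T = 47 − 2·69 (+24 from intervention) = -67
  U = 98 − (-67) = 165
Change in U: 165 − 189 = -24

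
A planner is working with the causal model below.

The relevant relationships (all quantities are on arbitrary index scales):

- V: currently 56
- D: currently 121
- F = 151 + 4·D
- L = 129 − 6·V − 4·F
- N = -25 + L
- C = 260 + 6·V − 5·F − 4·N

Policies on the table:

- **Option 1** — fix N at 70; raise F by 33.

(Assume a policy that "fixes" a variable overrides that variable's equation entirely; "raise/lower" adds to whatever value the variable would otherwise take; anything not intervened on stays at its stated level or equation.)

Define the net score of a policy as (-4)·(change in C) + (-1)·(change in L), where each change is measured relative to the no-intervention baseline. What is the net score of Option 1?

46264

Baseline:
  V = 56
  D = 121
  F = 151 + 4·121 = 635
  L = 129 − 6·56 − 4·635 = -2747
  N = -25 + (-2747) = -2772
  C = 260 + 6·56 − 5·635 − 4·(-2772) = 8509
Option 1 (N := 70, F + 33):
  V = 56
  D = 121
  F = 151 + 4·121 (+33 from intervention) = 668
  L = 129 − 6·56 − 4·668 = -2879
  N = 70
  C = 260 + 6·56 − 5·668 − 4·70 = -3024
ΔC = -3024 − 8509 = -11533; ΔL = -2879 − (-2747) = -132
Score = (-4)·(-11533) + (-1)·(-132) = 46264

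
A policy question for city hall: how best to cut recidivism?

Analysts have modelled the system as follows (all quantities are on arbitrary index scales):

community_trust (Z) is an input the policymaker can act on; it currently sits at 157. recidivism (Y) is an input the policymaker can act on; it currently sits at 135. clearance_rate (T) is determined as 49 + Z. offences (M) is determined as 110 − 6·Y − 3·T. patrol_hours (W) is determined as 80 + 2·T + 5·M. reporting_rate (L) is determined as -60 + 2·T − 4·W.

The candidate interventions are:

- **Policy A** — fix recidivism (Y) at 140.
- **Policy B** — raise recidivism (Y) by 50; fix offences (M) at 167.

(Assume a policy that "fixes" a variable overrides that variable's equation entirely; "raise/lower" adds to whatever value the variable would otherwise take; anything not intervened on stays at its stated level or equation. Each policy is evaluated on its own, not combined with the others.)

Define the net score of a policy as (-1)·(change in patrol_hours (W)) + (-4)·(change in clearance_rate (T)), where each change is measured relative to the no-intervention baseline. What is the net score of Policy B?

-7425

Baseline:
  Z = 157
  Y = 135
  T = 49 + 157 = 206
  M = 110 − 6·135 − 3·206 = -1318
  W = 80 + 2·206 + 5·(-1318) = -6098
Policy B (Y + 50, M := 167):
  Z = 157
  Y = 135 + 50 = 185
  T = 49 + 157 = 206
  M = 167
  W = 80 + 2·206 + 5·167 = 1327
ΔW = 1327 − (-6098) = 7425; ΔT = 206 − 206 = 0
Score = (-1)·7425 + (-4)·0 = -7425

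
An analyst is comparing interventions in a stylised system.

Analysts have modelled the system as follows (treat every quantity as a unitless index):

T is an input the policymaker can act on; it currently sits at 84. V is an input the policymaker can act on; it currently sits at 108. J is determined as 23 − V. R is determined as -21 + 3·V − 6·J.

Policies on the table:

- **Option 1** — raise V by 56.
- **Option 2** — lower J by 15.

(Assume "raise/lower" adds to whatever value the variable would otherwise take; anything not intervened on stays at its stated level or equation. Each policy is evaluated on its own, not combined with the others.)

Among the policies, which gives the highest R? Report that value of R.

Option 1 (V + 56):
  V = 108 + 56 = 164
  J = 23 − 164 = -141
  R = -21 + 3·164 − 6·(-141) = 1317
Option 2 (J − 15):
  V = 108
  J = 23 − 108 (−15 from intervention) = -100
  R = -21 + 3·108 − 6·(-100) = 903
Comparing — Option 1: R=1317, Option 2: R=903. Highest is 1317 (Option 1).

1317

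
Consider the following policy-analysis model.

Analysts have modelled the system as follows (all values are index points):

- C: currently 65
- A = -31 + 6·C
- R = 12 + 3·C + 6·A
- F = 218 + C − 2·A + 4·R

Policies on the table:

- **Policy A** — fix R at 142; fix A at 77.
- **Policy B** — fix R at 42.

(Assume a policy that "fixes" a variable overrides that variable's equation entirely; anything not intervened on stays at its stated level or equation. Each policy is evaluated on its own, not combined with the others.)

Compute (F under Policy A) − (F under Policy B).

964

Policy A (R := 142, A := 77):
  C = 65
  A = 77
  R = 142
  F = 218 + 65 − 2·77 + 4·142 = 697
Policy B (R := 42):
  C = 65
  A = -31 + 6·65 = 359
  R = 42
  F = 218 + 65 − 2·359 + 4·42 = -267
F: 697 − (-267) = 964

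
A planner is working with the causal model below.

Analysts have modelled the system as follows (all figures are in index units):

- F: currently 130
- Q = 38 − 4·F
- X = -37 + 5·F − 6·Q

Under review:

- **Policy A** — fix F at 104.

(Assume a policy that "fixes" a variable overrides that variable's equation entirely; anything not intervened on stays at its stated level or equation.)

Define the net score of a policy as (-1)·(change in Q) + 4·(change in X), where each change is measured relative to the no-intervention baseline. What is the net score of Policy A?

Baseline:
  F = 130
  Q = 38 − 4·130 = -482
  X = -37 + 5·130 − 6·(-482) = 3505
Policy A (F := 104):
  F = 104
  Q = 38 − 4·104 = -378
  X = -37 + 5·104 − 6·(-378) = 2751
ΔQ = -378 − (-482) = 104; ΔX = 2751 − 3505 = -754
Score = (-1)·104 + 4·(-754) = -3120

-3120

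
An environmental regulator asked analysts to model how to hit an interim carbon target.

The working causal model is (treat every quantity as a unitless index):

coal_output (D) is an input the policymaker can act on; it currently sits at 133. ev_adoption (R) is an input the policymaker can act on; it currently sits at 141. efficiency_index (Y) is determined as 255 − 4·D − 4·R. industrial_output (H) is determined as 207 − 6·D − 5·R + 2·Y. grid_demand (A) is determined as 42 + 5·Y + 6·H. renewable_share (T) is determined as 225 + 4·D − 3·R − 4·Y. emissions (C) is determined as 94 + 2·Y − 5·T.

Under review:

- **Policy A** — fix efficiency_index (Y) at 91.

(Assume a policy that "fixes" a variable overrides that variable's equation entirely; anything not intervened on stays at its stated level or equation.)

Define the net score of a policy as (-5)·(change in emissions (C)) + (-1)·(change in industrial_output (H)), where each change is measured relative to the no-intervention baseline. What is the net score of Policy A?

Baseline:
  D = 133
  R = 141
  Y = 255 − 4·133 − 4·141 = -841
  H = 207 − 6·133 − 5·141 + 2·(-841) = -2978
  T = 225 + 4·133 − 3·141 − 4·(-841) = 3698
  C = 94 + 2·(-841) − 5·3698 = -20078
Policy A (Y := 91):
  D = 133
  R = 141
  Y = 91
  H = 207 − 6·133 − 5·141 + 2·91 = -1114
  T = 225 + 4·133 − 3·141 − 4·91 = -30
  C = 94 + 2·91 − 5·(-30) = 426
ΔC = 426 − (-20078) = 20504; ΔH = -1114 − (-2978) = 1864
Score = (-5)·20504 + (-1)·1864 = -104384

-104384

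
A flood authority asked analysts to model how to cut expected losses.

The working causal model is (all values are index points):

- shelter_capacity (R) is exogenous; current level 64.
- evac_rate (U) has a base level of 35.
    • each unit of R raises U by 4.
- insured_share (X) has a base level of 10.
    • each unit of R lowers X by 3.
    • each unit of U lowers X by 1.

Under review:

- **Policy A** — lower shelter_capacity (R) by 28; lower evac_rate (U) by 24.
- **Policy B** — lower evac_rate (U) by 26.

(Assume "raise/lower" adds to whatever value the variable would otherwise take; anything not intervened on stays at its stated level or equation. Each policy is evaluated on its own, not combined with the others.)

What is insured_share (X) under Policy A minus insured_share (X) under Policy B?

194

Policy A (R − 28, U − 24):
  R = 64 − 28 = 36
  U = 35 + 4·36 (−24 from intervention) = 155
  X = 10 − 3·36 − 155 = -253
Policy B (U − 26):
  R = 64
  U = 35 + 4·64 (−26 from intervention) = 265
  X = 10 − 3·64 − 265 = -447
X: -253 − (-447) = 194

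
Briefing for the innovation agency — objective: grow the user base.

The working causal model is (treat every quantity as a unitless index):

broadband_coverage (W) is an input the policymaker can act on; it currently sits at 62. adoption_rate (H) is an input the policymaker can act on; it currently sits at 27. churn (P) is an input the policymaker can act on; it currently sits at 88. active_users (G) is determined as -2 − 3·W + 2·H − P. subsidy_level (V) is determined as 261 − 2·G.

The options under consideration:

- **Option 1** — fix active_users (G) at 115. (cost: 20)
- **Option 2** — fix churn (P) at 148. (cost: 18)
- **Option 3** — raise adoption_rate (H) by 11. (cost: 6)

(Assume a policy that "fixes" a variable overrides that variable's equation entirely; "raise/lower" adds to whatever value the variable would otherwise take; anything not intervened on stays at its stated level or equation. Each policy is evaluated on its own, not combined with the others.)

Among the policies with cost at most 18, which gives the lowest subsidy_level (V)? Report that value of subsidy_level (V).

661

Option 2 (P := 148):
  W = 62
  H = 27
  P = 148
  G = -2 − 3·62 + 2·27 − 148 = -282
  V = 261 − 2·(-282) = 825
Option 3 (H + 11):
  W = 62
  H = 27 + 11 = 38
  P = 88
  G = -2 − 3·62 + 2·38 − 88 = -200
  V = 261 − 2·(-200) = 661
Comparing — Option 2: V=825, Option 3: V=661. Lowest is 661 (Option 3).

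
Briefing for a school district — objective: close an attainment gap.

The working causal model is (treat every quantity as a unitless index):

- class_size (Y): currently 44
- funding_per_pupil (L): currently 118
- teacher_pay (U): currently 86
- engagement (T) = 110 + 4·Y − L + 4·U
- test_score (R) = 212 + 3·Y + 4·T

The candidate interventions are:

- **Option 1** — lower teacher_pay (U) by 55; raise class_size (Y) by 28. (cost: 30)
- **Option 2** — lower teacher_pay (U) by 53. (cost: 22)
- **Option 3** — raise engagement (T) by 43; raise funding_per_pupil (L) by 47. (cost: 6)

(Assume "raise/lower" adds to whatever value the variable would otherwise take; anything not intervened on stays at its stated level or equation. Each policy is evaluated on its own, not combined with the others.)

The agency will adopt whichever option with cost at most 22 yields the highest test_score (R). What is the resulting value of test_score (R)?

2376

Option 2 (U − 53):
  Y = 44
  L = 118
  U = 86 − 53 = 33
  T = 110 + 4·44 − 118 + 4·33 = 300
  R = 212 + 3·44 + 4·300 = 1544
Option 3 (T + 43, L + 47):
  Y = 44
  L = 118 + 47 = 165
  U = 86
  T = 110 + 4·44 − 165 + 4·86 (+43 from intervention) = 508
  R = 212 + 3·44 + 4·508 = 2376
Comparing — Option 2: R=1544, Option 3: R=2376. Highest is 2376 (Option 3).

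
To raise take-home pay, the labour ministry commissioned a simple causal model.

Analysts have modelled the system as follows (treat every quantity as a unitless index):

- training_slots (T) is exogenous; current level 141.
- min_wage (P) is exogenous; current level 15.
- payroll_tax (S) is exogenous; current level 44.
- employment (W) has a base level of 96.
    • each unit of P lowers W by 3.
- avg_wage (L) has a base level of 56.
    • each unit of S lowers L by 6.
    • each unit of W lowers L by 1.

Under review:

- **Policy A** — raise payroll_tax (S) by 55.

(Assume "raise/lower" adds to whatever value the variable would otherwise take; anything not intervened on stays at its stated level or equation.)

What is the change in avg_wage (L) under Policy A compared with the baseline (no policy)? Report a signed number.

-330

Baseline:
  P = 15
  S = 44
  W = 96 − 3·15 = 51
  L = 56 − 6·44 − 51 = -259
Policy A (S + 55):
  P = 15
  S = 44 + 55 = 99
  W = 96 − 3·15 = 51
  L = 56 − 6·99 − 51 = -589
Change in L: -589 − (-259) = -330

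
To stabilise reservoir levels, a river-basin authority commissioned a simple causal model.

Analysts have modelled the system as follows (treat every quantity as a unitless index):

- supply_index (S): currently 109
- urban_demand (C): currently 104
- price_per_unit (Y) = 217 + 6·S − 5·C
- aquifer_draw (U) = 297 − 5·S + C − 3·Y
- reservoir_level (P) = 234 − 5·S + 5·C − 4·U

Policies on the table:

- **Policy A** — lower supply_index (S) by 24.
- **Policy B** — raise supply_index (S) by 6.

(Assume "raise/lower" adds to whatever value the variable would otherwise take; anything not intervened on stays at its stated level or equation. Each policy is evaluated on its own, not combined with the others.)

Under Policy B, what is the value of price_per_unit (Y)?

Policy B (S + 6):
  S = 109 + 6 = 115
  C = 104
  Y = 217 + 6·115 − 5·104 = 387

387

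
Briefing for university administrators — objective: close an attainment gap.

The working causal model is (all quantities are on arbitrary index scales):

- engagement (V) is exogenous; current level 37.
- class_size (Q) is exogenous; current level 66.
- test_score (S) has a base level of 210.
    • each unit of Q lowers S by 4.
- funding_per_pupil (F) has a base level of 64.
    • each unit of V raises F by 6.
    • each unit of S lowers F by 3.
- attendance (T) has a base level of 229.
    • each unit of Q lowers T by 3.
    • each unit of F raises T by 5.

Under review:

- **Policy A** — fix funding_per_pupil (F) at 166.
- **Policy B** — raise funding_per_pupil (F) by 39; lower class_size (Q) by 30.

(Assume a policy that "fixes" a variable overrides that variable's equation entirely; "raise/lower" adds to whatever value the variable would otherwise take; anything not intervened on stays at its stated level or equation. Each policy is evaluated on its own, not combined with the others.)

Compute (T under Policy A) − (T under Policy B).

105

Policy A (F := 166):
  V = 37
  Q = 66
  S = 210 − 4·66 = -54
  F = 166
  T = 229 − 3·66 + 5·166 = 861
Policy B (F + 39, Q − 30):
  V = 37
  Q = 66 − 30 = 36
  S = 210 − 4·36 = 66
  F = 64 + 6·37 − 3·66 (+39 from intervention) = 127
  T = 229 − 3·36 + 5·127 = 756
T: 861 − 756 = 105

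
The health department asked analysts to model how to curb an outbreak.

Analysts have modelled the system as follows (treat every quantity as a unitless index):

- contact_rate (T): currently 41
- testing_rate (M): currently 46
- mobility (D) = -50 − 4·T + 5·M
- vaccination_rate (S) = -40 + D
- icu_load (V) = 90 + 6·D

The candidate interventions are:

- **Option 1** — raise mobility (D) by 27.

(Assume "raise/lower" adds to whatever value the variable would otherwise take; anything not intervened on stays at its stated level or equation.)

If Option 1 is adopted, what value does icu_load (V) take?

348

Option 1 (D + 27):
  T = 41
  M = 46
  D = -50 − 4·41 + 5·46 (+27 from intervention) = 43
  V = 90 + 6·43 = 348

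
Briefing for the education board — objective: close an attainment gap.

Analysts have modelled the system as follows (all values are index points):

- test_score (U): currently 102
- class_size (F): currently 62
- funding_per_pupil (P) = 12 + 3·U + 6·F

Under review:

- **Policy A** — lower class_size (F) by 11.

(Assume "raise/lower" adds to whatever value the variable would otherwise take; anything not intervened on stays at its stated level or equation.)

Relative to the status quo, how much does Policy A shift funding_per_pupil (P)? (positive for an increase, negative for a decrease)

Baseline:
  U = 102
  F = 62
  P = 12 + 3·102 + 6·62 = 690
Policy A (F − 11):
  U = 102
  F = 62 − 11 = 51
  P = 12 + 3·102 + 6·51 = 624
Change in P: 624 − 690 = -66

-66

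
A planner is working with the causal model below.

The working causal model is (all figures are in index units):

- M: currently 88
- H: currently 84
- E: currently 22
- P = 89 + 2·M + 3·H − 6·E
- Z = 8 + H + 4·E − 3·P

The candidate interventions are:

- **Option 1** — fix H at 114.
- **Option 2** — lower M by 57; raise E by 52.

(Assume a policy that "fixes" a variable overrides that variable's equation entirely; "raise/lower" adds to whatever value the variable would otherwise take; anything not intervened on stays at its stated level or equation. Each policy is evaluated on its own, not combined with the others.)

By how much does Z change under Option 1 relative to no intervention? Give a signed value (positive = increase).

-240

Baseline:
  M = 88
  H = 84
  E = 22
  P = 89 + 2·88 + 3·84 − 6·22 = 385
  Z = 8 + 84 + 4·22 − 3·385 = -975
Option 1 (H := 114):
  M = 88
  H = 114
  E = 22
  P = 89 + 2·88 + 3·114 − 6·22 = 475
  Z = 8 + 114 + 4·22 − 3·475 = -1215
Change in Z: -1215 − (-975) = -240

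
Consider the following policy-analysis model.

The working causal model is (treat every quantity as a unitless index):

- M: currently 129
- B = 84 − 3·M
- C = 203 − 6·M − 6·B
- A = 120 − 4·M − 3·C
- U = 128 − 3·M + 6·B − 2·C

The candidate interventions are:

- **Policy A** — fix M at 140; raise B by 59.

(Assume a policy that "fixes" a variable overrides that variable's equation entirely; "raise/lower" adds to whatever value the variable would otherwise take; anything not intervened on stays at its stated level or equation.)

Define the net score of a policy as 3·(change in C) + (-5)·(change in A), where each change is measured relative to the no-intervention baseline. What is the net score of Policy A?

Baseline:
  M = 129
  B = 84 − 3·129 = -303
  C = 203 − 6·129 − 6·(-303) = 1247
  A = 120 − 4·129 − 3·1247 = -4137
Policy A (M := 140, B + 59):
  M = 140
  B = 84 − 3·140 (+59 from intervention) = -277
  C = 203 − 6·140 − 6·(-277) = 1025
  A = 120 − 4·140 − 3·1025 = -3515
ΔC = 1025 − 1247 = -222; ΔA = -3515 − (-4137) = 622
Score = 3·(-222) + (-5)·622 = -3776

-3776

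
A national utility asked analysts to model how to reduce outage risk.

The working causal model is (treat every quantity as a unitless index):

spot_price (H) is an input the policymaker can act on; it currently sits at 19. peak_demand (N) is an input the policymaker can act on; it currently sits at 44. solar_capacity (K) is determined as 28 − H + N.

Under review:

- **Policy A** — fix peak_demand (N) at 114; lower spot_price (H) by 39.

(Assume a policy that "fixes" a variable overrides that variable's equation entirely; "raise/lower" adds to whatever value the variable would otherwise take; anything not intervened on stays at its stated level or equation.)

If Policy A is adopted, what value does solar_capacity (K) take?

162

Policy A (N := 114, H − 39):
  H = 19 − 39 = -20
  N = 114
  K = 28 − (-20) + 114 = 162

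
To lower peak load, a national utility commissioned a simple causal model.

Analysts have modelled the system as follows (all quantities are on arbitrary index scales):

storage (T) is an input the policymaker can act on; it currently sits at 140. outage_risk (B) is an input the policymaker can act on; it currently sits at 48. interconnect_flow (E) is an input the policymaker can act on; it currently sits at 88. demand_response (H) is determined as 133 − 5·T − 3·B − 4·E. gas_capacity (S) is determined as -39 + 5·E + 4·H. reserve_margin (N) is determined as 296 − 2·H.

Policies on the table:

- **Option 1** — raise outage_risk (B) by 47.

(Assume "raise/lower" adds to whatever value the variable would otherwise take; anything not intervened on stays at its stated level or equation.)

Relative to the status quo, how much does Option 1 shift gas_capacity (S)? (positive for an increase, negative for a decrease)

Baseline:
  T = 140
  B = 48
  E = 88
  H = 133 − 5·140 − 3·48 − 4·88 = -1063
  S = -39 + 5·88 + 4·(-1063) = -3851
Option 1 (B + 47):
  T = 140
  B = 48 + 47 = 95
  E = 88
  H = 133 − 5·140 − 3·95 − 4·88 = -1204
  S = -39 + 5·88 + 4·(-1204) = -4415
Change in S: -4415 − (-3851) = -564

-564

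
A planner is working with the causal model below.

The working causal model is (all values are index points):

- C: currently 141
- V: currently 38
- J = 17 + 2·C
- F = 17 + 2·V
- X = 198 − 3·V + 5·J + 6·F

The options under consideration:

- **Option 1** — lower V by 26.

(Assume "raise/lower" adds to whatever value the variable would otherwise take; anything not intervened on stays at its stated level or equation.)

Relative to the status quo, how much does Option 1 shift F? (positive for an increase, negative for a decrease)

Baseline:
  V = 38
  F = 17 + 2·38 = 93
Option 1 (V − 26):
  V = 38 − 26 = 12
  F = 17 + 2·12 = 41
Change in F: 41 − 93 = -52

-52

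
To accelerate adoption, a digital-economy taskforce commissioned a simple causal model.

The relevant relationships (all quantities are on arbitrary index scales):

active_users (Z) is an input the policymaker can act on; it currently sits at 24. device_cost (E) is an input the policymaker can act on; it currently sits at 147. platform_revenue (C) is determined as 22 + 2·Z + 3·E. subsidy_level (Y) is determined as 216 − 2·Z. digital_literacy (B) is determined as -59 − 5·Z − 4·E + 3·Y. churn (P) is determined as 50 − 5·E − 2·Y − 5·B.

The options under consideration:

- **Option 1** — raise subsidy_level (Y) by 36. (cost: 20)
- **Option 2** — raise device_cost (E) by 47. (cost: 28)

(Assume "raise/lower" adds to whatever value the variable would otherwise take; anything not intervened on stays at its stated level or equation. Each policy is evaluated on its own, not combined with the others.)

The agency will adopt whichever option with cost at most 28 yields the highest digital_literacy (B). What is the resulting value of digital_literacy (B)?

Option 1 (Y + 36):
  Z = 24
  E = 147
  Y = 216 − 2·24 (+36 from intervention) = 204
  B = -59 − 5·24 − 4·147 + 3·204 = -155
Option 2 (E + 47):
  Z = 24
  E = 147 + 47 = 194
  Y = 216 − 2·24 = 168
  B = -59 − 5·24 − 4·194 + 3·168 = -451
Comparing — Option 1: B=-155, Option 2: B=-451. Highest is -155 (Option 1).

-155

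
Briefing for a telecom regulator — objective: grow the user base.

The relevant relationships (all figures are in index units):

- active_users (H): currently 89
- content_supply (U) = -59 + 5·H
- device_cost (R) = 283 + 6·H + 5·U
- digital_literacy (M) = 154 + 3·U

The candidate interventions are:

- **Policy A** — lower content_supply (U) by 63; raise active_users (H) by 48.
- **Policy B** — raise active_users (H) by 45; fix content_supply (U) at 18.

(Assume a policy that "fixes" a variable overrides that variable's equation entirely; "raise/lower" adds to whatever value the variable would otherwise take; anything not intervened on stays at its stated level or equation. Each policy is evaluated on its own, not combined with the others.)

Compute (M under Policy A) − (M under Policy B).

Policy A (U − 63, H + 48):
  H = 89 + 48 = 137
  U = -59 + 5·137 (−63 from intervention) = 563
  M = 154 + 3·563 = 1843
Policy B (H + 45, U := 18):
  H = 89 + 45 = 134
  U = 18
  M = 154 + 3·18 = 208
M: 1843 − 208 = 1635

1635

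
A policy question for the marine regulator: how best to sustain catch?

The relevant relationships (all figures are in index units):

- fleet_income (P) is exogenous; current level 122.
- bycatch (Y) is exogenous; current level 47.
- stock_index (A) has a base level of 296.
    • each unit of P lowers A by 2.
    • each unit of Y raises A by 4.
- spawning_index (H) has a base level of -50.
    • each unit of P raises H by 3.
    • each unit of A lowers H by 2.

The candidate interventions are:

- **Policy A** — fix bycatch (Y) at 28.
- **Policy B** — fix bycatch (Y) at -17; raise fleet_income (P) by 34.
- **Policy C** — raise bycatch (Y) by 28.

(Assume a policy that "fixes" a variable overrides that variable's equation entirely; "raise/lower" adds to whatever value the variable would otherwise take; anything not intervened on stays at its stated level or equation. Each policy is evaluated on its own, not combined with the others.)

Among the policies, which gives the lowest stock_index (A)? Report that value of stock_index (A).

-84

Policy A (Y := 28):
  P = 122
  Y = 28
  A = 296 − 2·122 + 4·28 = 164
Policy B (Y := -17, P + 34):
  P = 122 + 34 = 156
  Y = -17
  A = 296 − 2·156 + 4·(-17) = -84
Policy C (Y + 28):
  P = 122
  Y = 47 + 28 = 75
  A = 296 − 2·122 + 4·75 = 352
Comparing — Policy A: A=164, Policy B: A=-84, Policy C: A=352. Lowest is -84 (Policy B).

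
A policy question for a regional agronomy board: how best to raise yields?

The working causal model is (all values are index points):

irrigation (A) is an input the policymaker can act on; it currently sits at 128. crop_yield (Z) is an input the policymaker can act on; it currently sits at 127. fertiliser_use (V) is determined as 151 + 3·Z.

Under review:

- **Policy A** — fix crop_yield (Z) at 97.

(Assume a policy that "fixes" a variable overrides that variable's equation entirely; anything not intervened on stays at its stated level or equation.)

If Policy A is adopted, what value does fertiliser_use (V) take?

Policy A (Z := 97):
  Z = 97
  V = 151 + 3·97 = 442

442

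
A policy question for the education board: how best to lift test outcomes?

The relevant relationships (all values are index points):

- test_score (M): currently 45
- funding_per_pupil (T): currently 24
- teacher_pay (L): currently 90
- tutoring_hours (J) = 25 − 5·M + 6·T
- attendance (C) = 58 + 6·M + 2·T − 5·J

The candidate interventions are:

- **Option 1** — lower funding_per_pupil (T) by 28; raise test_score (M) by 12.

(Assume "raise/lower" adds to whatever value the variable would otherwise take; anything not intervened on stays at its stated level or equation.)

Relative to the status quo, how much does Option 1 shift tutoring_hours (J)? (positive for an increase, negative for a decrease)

-228

Baseline:
  M = 45
  T = 24
  J = 25 − 5·45 + 6·24 = -56
Option 1 (T − 28, M + 12):
  M = 45 + 12 = 57
  T = 24 − 28 = -4
  J = 25 − 5·57 + 6·(-4) = -284
Change in J: -284 − (-56) = -228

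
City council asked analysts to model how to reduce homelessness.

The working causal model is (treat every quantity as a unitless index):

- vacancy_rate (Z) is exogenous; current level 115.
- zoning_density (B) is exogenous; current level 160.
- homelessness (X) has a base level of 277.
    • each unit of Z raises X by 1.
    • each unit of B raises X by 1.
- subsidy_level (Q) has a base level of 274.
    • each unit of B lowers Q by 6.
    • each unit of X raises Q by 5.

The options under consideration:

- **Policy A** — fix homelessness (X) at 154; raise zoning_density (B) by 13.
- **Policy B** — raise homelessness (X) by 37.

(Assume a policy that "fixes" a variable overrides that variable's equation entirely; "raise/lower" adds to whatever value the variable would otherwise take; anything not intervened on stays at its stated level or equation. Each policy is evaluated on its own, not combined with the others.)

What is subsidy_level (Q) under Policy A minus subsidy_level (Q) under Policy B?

-2253

Policy A (X := 154, B + 13):
  Z = 115
  B = 160 + 13 = 173
  X = 154
  Q = 274 − 6·173 + 5·154 = 6
Policy B (X + 37):
  Z = 115
  B = 160
  X = 277 + 115 + 160 (+37 from intervention) = 589
  Q = 274 − 6·160 + 5·589 = 2259
Q: 6 − 2259 = -2253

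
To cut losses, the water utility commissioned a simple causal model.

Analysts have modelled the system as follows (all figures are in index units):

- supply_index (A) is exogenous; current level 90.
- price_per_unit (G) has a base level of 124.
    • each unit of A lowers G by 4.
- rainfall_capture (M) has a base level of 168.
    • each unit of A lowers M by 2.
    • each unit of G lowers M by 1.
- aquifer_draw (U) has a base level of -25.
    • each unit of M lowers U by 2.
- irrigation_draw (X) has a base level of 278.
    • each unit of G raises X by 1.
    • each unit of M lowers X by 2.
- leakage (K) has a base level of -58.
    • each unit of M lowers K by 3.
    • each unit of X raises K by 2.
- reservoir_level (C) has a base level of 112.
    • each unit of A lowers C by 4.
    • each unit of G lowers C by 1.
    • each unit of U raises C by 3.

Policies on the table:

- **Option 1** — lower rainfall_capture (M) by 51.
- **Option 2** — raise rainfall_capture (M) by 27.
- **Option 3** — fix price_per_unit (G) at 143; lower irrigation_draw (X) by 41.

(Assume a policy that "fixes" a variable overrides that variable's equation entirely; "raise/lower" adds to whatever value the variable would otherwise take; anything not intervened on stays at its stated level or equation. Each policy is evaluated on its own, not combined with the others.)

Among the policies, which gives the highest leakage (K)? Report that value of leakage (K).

Option 1 (M − 51):
  A = 90
  G = 124 − 4·90 = -236
  M = 168 − 2·90 − (-236) (−51 from intervention) = 173
  X = 278 + (-236) − 2·173 = -304
  K = -58 − 3·173 + 2·(-304) = -1185
Option 2 (M + 27):
  A = 90
  G = 124 − 4·90 = -236
  M = 168 − 2·90 − (-236) (+27 from intervention) = 251
  X = 278 + (-236) − 2·251 = -460
  K = -58 − 3·251 + 2·(-460) = -1731
Option 3 (G := 143, X − 41):
  A = 90
  G = 143
  M = 168 − 2·90 − 143 = -155
  X = 278 + 143 − 2·(-155) (−41 from intervention) = 690
  K = -58 − 3·(-155) + 2·690 = 1787
Comparing — Option 1: K=-1185, Option 2: K=-1731, Option 3: K=1787. Highest is 1787 (Option 3).

1787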